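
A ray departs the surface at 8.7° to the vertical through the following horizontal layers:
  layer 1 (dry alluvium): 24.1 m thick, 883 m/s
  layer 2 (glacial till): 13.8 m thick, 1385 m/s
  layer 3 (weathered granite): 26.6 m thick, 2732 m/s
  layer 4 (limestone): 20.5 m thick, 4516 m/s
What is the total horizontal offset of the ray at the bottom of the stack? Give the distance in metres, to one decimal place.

Ray parameter p = sin 8.7° / 883 m/s = 1.7130e-04 s/m.
Layer 1: θ = 8.70°; offset = 24.1·tan 8.70° = 3.688 m.
Layer 2: sin θ = p·1385 = 0.2373 → θ = 13.72°; offset = 13.8·tan 13.72° = 3.370 m.
Layer 3: sin θ = p·2732 = 0.4680 → θ = 27.90°; offset = 26.6·tan 27.90° = 14.087 m.
Layer 4: sin θ = p·4516 = 0.7736 → θ = 50.68°; offset = 20.5·tan 50.68° = 25.027 m.
Summing the layer offsets gives 46.172 m.

46.2 m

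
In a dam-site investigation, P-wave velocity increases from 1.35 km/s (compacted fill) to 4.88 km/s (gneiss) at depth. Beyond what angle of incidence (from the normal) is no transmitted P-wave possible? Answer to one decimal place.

At critical incidence the refracted ray runs along the interface (θ₂ = 90°), so sin θ_c = V₁/V₂.
θ_c = arcsin(1.35/4.88) = arcsin 0.2766 = 16.06°.

16.1°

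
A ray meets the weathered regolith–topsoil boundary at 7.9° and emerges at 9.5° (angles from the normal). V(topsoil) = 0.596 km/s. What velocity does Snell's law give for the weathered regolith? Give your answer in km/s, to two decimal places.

0.50 km/s

sin 7.9° = 0.1374; sin 9.5° = 0.1650.
V₁ = V₂·(sin θ₁/sin θ₂) = 0.596·(0.1374/0.1650) = 0.50 km/s.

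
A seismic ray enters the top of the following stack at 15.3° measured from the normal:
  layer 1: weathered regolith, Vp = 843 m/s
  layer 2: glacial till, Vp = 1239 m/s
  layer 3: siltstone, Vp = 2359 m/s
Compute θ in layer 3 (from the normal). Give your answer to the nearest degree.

Ray parameter p = sin 15.3° / 843 = 3.1302e-04 s/m.
sin θ_3 = p·V_3 = 3.1302e-04 × 2359 = 0.7384.
θ_3 = 47.60° from the vertical.

48°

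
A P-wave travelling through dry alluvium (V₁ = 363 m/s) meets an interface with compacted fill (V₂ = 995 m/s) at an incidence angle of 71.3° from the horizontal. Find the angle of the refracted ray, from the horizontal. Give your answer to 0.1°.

Angle from the normal: 90° − 71.3° = 18.7°.
sin θ₁/V₁ = sin θ₂/V₂ ⇒ sin θ₂ = 995·sin 18.7°/363 = 995·0.3206/363 = 0.8788.
θ₂ = sin⁻¹(0.8788) = 61.50° (from vertical).
From the interface: 90° − 61.50° = 28.50°.

28.5°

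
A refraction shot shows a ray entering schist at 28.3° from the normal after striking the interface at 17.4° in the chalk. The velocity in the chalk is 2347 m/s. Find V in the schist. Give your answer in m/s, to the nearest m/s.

Snell's law: sin 17.4°/V₁ = sin 28.3°/V₂.
V₂ = V₁·sin 28.3°/sin 17.4° = 2347 × 1.5854 = 3720.85 m/s.

3721 m/s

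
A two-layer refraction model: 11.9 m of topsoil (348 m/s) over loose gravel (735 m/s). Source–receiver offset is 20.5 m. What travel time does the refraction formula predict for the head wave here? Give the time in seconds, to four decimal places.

θ_c = arcsin(V₁/V₂) = arcsin(348/735) = 28.26°, cos θ_c = 0.8808.
Intercept time tᵢ = 2h cos θ_c / V₁ = 2·11.9·0.8808/348 = 0.06024 s.
t = x/V₂ + tᵢ = 20.5/735 + 0.06024 = 0.08813 s.

0.0881 s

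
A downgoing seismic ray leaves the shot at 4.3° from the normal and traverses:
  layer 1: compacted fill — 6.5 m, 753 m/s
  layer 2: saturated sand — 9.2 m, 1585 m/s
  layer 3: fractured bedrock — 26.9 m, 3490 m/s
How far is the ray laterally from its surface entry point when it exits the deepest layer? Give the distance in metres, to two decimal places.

11.93 m

p = sin θ₁/V₁ = sin 4.3°/753 = 9.9573e-05 s/m is conserved through the stack.
Layer 1: θ = 4.30°; offset = 6.5·tan 4.30° = 0.4887 m.
Layer 2: sin θ = p·1585 = 0.1578 → θ = 9.08°; offset = 9.2·tan 9.08° = 1.4704 m.
Layer 3: sin θ = p·3490 = 0.3475 → θ = 20.34°; offset = 26.9·tan 20.34° = 9.9694 m.
Total horizontal offset = 11.9285 m.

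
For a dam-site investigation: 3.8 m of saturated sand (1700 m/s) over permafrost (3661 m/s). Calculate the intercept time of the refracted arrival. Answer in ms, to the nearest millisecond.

4 ms

tᵢ = 2h·√(V₂²−V₁²)/(V₁V₂).
√(V₂²−V₁²) = √(3661²−1700²) = 3242.4 m/s.
tᵢ = 2·3.8·3242.4/(1700·3661) = 0.00396 s.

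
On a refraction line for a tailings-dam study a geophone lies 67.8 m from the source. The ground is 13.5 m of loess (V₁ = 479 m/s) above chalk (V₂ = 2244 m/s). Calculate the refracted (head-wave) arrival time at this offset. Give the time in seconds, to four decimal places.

0.0853 s

t = x/V₂ + 2h·√(V₂²−V₁²)/(V₁V₂).
√(V₂²−V₁²) = √(2244²−479²) = 2192.3 m/s; delay term = 2·13.5·2192.3/(479·2244) = 0.05507 s.
t = 67.8/2244 + 0.05507 = 0.08528 s.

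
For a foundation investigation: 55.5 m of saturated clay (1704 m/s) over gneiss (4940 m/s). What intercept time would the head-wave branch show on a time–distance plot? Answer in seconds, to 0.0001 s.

tᵢ = 2h·√(V₂²−V₁²)/(V₁V₂).
√(V₂²−V₁²) = √(4940²−1704²) = 4636.8 m/s.
tᵢ = 2·55.5·4636.8/(1704·4940) = 0.06114 s.

0.0611 s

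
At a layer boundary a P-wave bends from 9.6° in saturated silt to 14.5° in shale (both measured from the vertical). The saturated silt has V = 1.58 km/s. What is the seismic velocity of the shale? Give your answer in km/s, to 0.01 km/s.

2.37 km/s

Snell's law: sin 9.6°/V₁ = sin 14.5°/V₂.
V₂ = V₁·sin 14.5°/sin 9.6° = 1.58 × 1.5014 = 2.37 km/s.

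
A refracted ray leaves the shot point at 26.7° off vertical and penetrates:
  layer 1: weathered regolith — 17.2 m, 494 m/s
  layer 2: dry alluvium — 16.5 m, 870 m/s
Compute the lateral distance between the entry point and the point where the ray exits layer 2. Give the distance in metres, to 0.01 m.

Apply Snell's law at each interface; in layer i the horizontal offset is hᵢ·tan θᵢ.
Layer 1: θ = 26.70°; offset = 17.2·tan 26.70° = 8.6507 m.
Layer 2: sin θ = 870·sin 26.7°/494 = 0.7913, θ = 52.31°; offset = 16.5·tan 52.31° = 21.3548 m.
Summing the layer offsets gives 30.0055 m.

30.01 m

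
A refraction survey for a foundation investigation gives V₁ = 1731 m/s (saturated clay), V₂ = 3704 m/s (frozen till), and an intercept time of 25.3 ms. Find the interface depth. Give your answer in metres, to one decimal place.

h = tᵢ·V₁·V₂ / (2·√(V₂²−V₁²)).
√(V₂²−V₁²) = √(3704² − 1731²) = 3274.6 m/s.
h = 0.0253 s × 1731 × 3704 / (2 × 3274.6) = 24.77 m.

24.8 m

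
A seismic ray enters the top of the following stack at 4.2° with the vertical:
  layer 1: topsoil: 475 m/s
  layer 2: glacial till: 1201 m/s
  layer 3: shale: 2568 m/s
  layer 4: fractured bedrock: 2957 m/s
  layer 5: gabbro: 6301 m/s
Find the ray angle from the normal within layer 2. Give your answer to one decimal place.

Ray parameter p = sin 4.2° / 475 = 1.5419e-04 s/m.
sin θ_2 = p·V_2 = 1.5419e-04 × 1201 = 0.1852.
θ_2 = arcsin 0.1852 = 10.67°.

10.7°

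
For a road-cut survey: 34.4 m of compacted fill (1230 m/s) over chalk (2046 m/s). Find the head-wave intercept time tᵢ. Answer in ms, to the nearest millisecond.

45 ms

θ_c = arcsin(V₁/V₂) = arcsin(1230/2046) = 36.95°; cos θ_c = 0.7991.
tᵢ = 2h·cos θ_c / V₁ = 2·34.4·0.7991 / 1230 = 0.04470 s.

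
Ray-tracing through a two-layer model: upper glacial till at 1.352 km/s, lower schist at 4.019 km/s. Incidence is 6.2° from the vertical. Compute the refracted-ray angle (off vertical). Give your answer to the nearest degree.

sin θ₁/V₁ = sin θ₂/V₂ ⇒ sin θ₂ = 4.019·sin 6.2°/1.352 = 4.019·0.1080/1.352 = 0.3210.
θ₂ = sin⁻¹(0.3210) = 18.73° (from vertical).

19°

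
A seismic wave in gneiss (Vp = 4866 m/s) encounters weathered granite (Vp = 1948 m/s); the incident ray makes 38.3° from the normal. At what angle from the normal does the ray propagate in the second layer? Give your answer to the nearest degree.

sin θ₁/V₁ = sin θ₂/V₂ ⇒ sin θ₂ = 1948·sin 38.3°/4866 = 1948·0.6198/4866 = 0.2481.
θ₂ = sin⁻¹(0.2481) = 14.37° (from vertical).

14°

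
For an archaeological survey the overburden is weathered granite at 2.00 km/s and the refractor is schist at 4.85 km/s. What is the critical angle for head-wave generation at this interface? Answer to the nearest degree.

At critical incidence the refracted ray runs along the interface (θ₂ = 90°), so sin θ_c = V₁/V₂.
θ_c = arcsin(2.00/4.85) = arcsin 0.4124 = 24.35°.

24°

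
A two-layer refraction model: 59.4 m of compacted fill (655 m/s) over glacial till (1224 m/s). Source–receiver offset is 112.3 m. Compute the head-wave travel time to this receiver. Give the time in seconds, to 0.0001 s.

0.2450 s

θ_c = arcsin(V₁/V₂) = arcsin(655/1224) = 32.35°, cos θ_c = 0.8448.
Intercept time tᵢ = 2h cos θ_c / V₁ = 2·59.4·0.8448/655 = 0.15322 s.
t = x/V₂ + tᵢ = 112.3/1224 + 0.15322 = 0.24497 s.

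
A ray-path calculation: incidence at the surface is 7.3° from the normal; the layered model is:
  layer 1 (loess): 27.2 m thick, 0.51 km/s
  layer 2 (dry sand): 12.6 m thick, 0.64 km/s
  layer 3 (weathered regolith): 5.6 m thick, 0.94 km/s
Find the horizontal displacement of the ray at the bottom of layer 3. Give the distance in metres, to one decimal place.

6.9 m

p = sin θ₁/V₁ = sin 7.3°/0.51 = 2.4915e-01 s/km is conserved through the stack.
Layer 1: θ = 7.30°; offset = 27.2·tan 7.30° = 3.484 m.
Layer 2: sin θ = p·0.64 = 0.1595 → θ = 9.18°; offset = 12.6·tan 9.18° = 2.035 m.
Layer 3: sin θ = p·0.94 = 0.2342 → θ = 13.54°; offset = 5.6·tan 13.54° = 1.349 m.
Total horizontal offset = 6.869 m.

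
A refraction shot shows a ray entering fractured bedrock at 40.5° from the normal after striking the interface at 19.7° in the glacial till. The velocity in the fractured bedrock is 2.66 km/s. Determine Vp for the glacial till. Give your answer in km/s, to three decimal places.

1.381 km/s

Snell's law: sin 19.7°/V₁ = sin 40.5°/V₂.
V₁ = V₂·sin 19.7°/sin 40.5° = 2.66 × 0.5190 = 1.381 km/s.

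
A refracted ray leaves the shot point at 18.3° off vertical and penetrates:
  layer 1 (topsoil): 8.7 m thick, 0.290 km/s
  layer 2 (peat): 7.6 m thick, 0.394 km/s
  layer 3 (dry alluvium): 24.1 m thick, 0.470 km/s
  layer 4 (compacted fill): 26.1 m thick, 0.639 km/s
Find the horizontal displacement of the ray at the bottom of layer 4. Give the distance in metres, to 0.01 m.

45.72 m

Apply Snell's law at each interface; in layer i the horizontal offset is hᵢ·tan θᵢ.
Layer 1: θ = 18.30°; offset = 8.7·tan 18.30° = 2.8772 m.
Layer 2: sin θ = 0.394·sin 18.3°/0.290 = 0.4266, θ = 25.25°; offset = 7.6·tan 25.25° = 3.5847 m.
Layer 3: sin θ = 0.470·sin 18.3°/0.290 = 0.5089, θ = 30.59°; offset = 24.1·tan 30.59° = 14.2468 m.
Layer 4: sin θ = 0.639·sin 18.3°/0.290 = 0.6919, θ = 43.78°; offset = 26.1·tan 43.78° = 25.0098 m.
Total horizontal offset = 45.7185 m.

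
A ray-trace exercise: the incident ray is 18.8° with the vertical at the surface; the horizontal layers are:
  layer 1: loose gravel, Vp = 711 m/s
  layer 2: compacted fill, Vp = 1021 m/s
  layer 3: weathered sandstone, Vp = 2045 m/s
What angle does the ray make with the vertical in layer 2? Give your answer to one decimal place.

Ray parameter p = sin 18.8° / 711 = 4.5326e-04 s/m.
sin θ_2 = p·V_2 = 4.5326e-04 × 1021 = 0.4628.
θ_2 = arcsin 0.4628 = 27.57°.

27.6°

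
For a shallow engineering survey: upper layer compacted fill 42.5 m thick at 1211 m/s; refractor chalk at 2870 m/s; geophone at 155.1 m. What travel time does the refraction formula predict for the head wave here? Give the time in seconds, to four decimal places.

0.1177 s

t = x/V₂ + 2h·√(V₂²−V₁²)/(V₁V₂).
√(V₂²−V₁²) = √(2870²−1211²) = 2602.0 m/s; delay term = 2·42.5·2602.0/(1211·2870) = 0.06364 s.
t = 155.1/2870 + 0.06364 = 0.11768 s.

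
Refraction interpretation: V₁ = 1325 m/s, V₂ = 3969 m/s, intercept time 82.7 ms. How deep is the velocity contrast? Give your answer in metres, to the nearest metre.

58 m

θ_c = arcsin(1325/3969) = 19.50°; cos θ_c = 0.9426.
tᵢ = 2h cos θ_c/V₁ ⇒ h = tᵢ·V₁/(2 cos θ_c) = 0.0827·1325/(2·0.9426) = 58.12 m.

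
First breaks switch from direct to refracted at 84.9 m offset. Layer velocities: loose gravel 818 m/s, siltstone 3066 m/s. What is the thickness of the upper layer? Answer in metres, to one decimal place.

32.3 m

x_cross = 2h·√((V₂+V₁)/(V₂−V₁)) → h = x_cross / (2·√((V₂+V₁)/(V₂−V₁))).
√((V₂+V₁)/(V₂−V₁)) = √((3066+818)/(3066−818)) = 1.3144.
h = 84.9 / (2·1.3144) = 32.30 m.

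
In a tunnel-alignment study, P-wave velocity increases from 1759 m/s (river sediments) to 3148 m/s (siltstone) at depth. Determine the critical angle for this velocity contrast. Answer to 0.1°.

At critical incidence the refracted ray runs along the interface (θ₂ = 90°), so sin θ_c = V₁/V₂.
θ_c = arcsin(1759/3148) = arcsin 0.5588 = 33.97°.

34.0°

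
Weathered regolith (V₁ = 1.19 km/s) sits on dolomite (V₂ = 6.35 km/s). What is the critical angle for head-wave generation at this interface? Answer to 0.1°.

Critical incidence: sin θ_c = V₁/V₂ = 1.19/6.35 = 0.1874.
θ_c = arcsin 0.1874 = 10.80°.

10.8°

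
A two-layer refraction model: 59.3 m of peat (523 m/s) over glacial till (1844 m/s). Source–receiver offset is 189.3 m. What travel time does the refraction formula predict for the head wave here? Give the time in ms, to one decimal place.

320.1 ms

t = x/V₂ + 2h·√(V₂²−V₁²)/(V₁V₂).
√(V₂²−V₁²) = √(1844²−523²) = 1768.3 m/s; delay term = 2·59.3·1768.3/(523·1844) = 0.21746 s.
t = 189.3/1844 + 0.21746 = 0.32011 s.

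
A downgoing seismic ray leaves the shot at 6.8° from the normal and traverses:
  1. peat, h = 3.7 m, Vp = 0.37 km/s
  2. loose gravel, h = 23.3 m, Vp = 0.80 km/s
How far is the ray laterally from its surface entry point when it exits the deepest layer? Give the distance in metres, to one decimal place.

6.6 m

Apply Snell's law at each interface; in layer i the horizontal offset is hᵢ·tan θᵢ.
Layer 1: θ = 6.80°; offset = 3.7·tan 6.80° = 0.441 m.
Layer 2: sin θ = 0.80·sin 6.8°/0.37 = 0.2560, θ = 14.83°; offset = 23.3·tan 14.83° = 6.171 m.
Summing the layer offsets gives 6.612 m.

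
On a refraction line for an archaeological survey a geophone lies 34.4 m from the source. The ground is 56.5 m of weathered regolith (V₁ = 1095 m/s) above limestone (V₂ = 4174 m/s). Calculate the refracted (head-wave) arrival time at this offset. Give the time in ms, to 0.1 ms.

107.8 ms

t = x/V₂ + 2h·√(V₂²−V₁²)/(V₁V₂).
√(V₂²−V₁²) = √(4174²−1095²) = 4027.8 m/s; delay term = 2·56.5·4027.8/(1095·4174) = 0.09958 s.
t = 34.4/4174 + 0.09958 = 0.10782 s.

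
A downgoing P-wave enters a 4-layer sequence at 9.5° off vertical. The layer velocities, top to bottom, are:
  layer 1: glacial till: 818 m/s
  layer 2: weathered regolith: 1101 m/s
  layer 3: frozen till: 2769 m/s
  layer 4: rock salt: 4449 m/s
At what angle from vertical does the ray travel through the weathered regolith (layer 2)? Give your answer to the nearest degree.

13°

Ray parameter p = sin 9.5° / 818 = 2.0177e-04 s/m.
sin θ_2 = p·V_2 = 2.0177e-04 × 1101 = 0.2221.
θ_2 = arcsin 0.2221 = 12.84°.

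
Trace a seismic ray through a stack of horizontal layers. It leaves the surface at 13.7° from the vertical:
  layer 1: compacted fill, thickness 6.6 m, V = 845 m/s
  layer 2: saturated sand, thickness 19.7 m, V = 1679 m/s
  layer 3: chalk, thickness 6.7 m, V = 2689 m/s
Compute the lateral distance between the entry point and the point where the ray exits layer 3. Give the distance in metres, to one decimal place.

Apply Snell's law at each interface; in layer i the horizontal offset is hᵢ·tan θᵢ.
Layer 1: θ = 13.70°; offset = 6.6·tan 13.70° = 1.609 m.
Layer 2: sin θ = 1679·sin 13.7°/845 = 0.4706, θ = 28.07°; offset = 19.7·tan 28.07° = 10.507 m.
Layer 3: sin θ = 2689·sin 13.7°/845 = 0.7537, θ = 48.91°; offset = 6.7·tan 48.91° = 7.683 m.
Summing the layer offsets gives 19.799 m.

19.8 m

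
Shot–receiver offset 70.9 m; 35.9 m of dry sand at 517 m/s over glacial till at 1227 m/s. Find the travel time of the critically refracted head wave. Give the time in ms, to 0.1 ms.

θ_c = arcsin(V₁/V₂) = arcsin(517/1227) = 24.92°, cos θ_c = 0.9069.
Intercept time tᵢ = 2h cos θ_c / V₁ = 2·35.9·0.9069/517 = 0.12595 s.
t = x/V₂ + tᵢ = 70.9/1227 + 0.12595 = 0.18373 s.

183.7 ms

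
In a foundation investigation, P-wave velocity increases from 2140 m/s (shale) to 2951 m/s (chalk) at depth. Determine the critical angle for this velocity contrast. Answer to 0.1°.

46.5°

Critical incidence: sin θ_c = V₁/V₂ = 2140/2951 = 0.7252.
θ_c = arcsin 0.7252 = 46.48°.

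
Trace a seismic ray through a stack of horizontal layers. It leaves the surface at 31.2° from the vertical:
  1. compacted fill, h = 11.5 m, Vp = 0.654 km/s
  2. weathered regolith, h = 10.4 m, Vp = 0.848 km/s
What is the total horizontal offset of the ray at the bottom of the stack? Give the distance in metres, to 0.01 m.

Ray parameter p = sin 31.2° / 0.654 km/s = 7.9209e-01 s/km.
Layer 1: θ = 31.20°; offset = 11.5·tan 31.20° = 6.9646 m.
Layer 2: sin θ = p·0.848 = 0.6717 → θ = 42.20°; offset = 10.4·tan 42.20° = 9.4294 m.
Summing the layer offsets gives 16.3941 m.

16.39 m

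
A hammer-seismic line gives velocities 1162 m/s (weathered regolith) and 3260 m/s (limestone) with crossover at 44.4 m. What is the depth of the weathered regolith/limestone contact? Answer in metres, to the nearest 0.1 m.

15.3 m

h = (x_cross/2)·√((V₂−V₁)/(V₂+V₁)).
(V₂−V₁)/(V₂+V₁) = (3260−1162)/(3260+1162) = 0.4744; √ = 0.6888.
h = (44.4/2)·0.6888 = 15.29 m.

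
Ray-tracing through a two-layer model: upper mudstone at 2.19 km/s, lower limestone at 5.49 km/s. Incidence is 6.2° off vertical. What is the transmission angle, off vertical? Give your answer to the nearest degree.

16°

sin θ₁/V₁ = sin θ₂/V₂ ⇒ sin θ₂ = 5.49·sin 6.2°/2.19 = 5.49·0.1080/2.19 = 0.2707.
θ₂ = sin⁻¹(0.2707) = 15.71° (from vertical).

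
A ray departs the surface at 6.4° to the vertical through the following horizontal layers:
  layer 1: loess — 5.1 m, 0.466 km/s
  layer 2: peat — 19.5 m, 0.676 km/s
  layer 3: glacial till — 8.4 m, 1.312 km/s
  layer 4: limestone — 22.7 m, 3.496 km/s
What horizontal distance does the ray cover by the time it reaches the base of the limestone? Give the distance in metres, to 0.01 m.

41.16 m

Apply Snell's law at each interface; in layer i the horizontal offset is hᵢ·tan θᵢ.
Layer 1: θ = 6.40°; offset = 5.1·tan 6.40° = 0.5721 m.
Layer 2: sin θ = 0.676·sin 6.4°/0.466 = 0.1617, θ = 9.31°; offset = 19.5·tan 9.31° = 3.1952 m.
Layer 3: sin θ = 1.312·sin 6.4°/0.466 = 0.3138, θ = 18.29°; offset = 8.4·tan 18.29° = 2.7765 m.
Layer 4: sin θ = 3.496·sin 6.4°/0.466 = 0.8363, θ = 56.75°; offset = 22.7·tan 56.75° = 34.6191 m.
Total horizontal offset = 41.1629 m.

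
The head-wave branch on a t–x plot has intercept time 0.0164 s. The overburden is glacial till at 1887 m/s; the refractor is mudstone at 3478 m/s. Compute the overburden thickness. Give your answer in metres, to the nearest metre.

18 m

h = tᵢ·V₁·V₂ / (2·√(V₂²−V₁²)).
√(V₂²−V₁²) = √(3478² − 1887²) = 2921.6 m/s.
h = 0.0164 s × 1887 × 3478 / (2 × 2921.6) = 18.42 m.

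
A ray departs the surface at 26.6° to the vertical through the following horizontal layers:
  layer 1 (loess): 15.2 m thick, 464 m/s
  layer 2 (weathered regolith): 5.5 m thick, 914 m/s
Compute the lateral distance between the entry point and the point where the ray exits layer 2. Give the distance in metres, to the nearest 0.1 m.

17.9 m

Ray parameter p = sin 26.6° / 464 m/s = 9.6500e-04 s/m.
Layer 1: θ = 26.60°; offset = 15.2·tan 26.60° = 7.612 m.
Layer 2: sin θ = p·914 = 0.8820 → θ = 61.89°; offset = 5.5·tan 61.89° = 10.294 m.
Σ offsets = 17.906 m.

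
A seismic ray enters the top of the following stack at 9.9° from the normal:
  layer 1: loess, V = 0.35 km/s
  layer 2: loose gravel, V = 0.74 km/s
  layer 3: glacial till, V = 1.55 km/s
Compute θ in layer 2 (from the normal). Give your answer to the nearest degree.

21°

Snell's law across each interface conserves sin θ / V, so sin θ_2 = V_2·sin θ₁/V₁.
sin θ_2 = 0.74 × sin 9.9° / 0.35 = 0.3635.
θ_2 = arcsin 0.3635 = 21.32°.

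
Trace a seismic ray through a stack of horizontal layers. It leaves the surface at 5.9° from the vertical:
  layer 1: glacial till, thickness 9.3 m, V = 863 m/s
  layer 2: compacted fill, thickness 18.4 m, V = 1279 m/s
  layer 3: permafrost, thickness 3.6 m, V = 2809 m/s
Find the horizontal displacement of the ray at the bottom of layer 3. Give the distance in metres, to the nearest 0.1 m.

5.1 m

p = sin θ₁/V₁ = sin 5.9°/863 = 1.1911e-04 s/m is conserved through the stack.
Layer 1: θ = 5.90°; offset = 9.3·tan 5.90° = 0.961 m.
Layer 2: sin θ = p·1279 = 0.1523 → θ = 8.76°; offset = 18.4·tan 8.76° = 2.836 m.
Layer 3: sin θ = p·2809 = 0.3346 → θ = 19.55°; offset = 3.6·tan 19.55° = 1.278 m.
Summing the layer offsets gives 5.075 m.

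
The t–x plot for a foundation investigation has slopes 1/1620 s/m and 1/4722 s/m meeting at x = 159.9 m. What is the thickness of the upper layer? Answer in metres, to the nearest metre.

h = (x_cross/2)·√((V₂−V₁)/(V₂+V₁)).
(V₂−V₁)/(V₂+V₁) = (4722−1620)/(4722+1620) = 0.4891; √ = 0.6994.
h = (159.9/2)·0.6994 = 55.91 m.

56 m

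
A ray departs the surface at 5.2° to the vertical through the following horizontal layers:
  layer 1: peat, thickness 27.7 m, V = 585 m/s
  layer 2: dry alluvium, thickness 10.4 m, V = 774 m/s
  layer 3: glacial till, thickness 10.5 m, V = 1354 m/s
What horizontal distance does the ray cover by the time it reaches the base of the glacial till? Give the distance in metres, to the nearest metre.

6 m

Apply Snell's law at each interface; in layer i the horizontal offset is hᵢ·tan θᵢ.
Layer 1: θ = 5.20°; offset = 27.7·tan 5.20° = 2.521 m.
Layer 2: sin θ = 774·sin 5.2°/585 = 0.1199, θ = 6.89°; offset = 10.4·tan 6.89° = 1.256 m.
Layer 3: sin θ = 1354·sin 5.2°/585 = 0.2098, θ = 12.11°; offset = 10.5·tan 12.11° = 2.253 m.
Total horizontal offset = 6.030 m.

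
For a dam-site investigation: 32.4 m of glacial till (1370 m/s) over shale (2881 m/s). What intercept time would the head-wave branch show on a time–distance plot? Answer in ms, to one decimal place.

41.6 ms

tᵢ = 2h·√(V₂²−V₁²)/(V₁V₂).
√(V₂²−V₁²) = √(2881²−1370²) = 2534.4 m/s.
tᵢ = 2·32.4·2534.4/(1370·2881) = 0.04161 s.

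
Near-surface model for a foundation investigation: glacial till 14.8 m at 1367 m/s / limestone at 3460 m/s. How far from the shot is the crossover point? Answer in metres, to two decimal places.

44.95 m

x_cross = 2h·√((V₂+V₁)/(V₂−V₁)).
(V₂+V₁)/(V₂−V₁) = (3460+1367)/(3460−1367) = 2.3063; √ = 1.5186.
x_cross = 2·14.8·1.5186 = 44.95 m.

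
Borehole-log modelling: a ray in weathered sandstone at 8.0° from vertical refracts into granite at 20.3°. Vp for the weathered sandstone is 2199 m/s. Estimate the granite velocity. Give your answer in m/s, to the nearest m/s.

5482 m/s

sin 8.0° = 0.1392; sin 20.3° = 0.3469.
V₂ = V₁·(sin θ₂/sin θ₁) = 2199·(0.3469/0.1392) = 5481.75 m/s.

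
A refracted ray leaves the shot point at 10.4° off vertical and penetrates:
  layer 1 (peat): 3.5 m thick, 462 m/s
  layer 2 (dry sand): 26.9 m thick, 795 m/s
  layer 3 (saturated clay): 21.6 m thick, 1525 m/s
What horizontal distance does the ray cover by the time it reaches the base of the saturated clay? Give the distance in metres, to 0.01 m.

25.46 m

Apply Snell's law at each interface; in layer i the horizontal offset is hᵢ·tan θᵢ.
Layer 1: θ = 10.40°; offset = 3.5·tan 10.40° = 0.6424 m.
Layer 2: sin θ = 795·sin 10.4°/462 = 0.3106, θ = 18.10°; offset = 26.9·tan 18.10° = 8.7909 m.
Layer 3: sin θ = 1525·sin 10.4°/462 = 0.5959, θ = 36.57°; offset = 21.6·tan 36.57° = 16.0267 m.
Summing the layer offsets gives 25.4601 m.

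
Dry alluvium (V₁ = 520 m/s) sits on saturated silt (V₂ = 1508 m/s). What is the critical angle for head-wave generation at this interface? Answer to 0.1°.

At critical incidence the refracted ray runs along the interface (θ₂ = 90°), so sin θ_c = V₁/V₂.
θ_c = arcsin(520/1508) = arcsin 0.3448 = 20.17°.

20.2°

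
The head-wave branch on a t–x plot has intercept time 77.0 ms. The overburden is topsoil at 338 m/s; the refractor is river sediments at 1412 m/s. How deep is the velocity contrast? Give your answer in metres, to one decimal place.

13.4 m

h = tᵢ·V₁·V₂ / (2·√(V₂²−V₁²)).
√(V₂²−V₁²) = √(1412² − 338²) = 1370.9 m/s.
h = 0.077 s × 338 × 1412 / (2 × 1370.9) = 13.40 m.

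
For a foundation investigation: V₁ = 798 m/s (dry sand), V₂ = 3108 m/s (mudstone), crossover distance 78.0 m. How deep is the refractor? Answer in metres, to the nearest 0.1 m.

30.0 m

x_cross = 2h·√((V₂+V₁)/(V₂−V₁)) → h = x_cross / (2·√((V₂+V₁)/(V₂−V₁))).
√((V₂+V₁)/(V₂−V₁)) = √((3108+798)/(3108−798)) = 1.3003.
h = 78.0 / (2·1.3003) = 29.99 m.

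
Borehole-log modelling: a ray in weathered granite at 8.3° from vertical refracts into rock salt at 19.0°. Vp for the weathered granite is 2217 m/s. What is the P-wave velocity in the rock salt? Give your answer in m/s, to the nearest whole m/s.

sin 8.3° = 0.1444; sin 19.0° = 0.3256.
V₂ = V₁·(sin θ₂/sin θ₁) = 2217·(0.3256/0.1444) = 5000.02 m/s.

5000 m/s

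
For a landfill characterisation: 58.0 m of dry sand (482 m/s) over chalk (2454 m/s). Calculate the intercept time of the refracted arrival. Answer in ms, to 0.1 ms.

236.0 ms

tᵢ = 2h·√(V₂²−V₁²)/(V₁V₂).
√(V₂²−V₁²) = √(2454²−482²) = 2406.2 m/s.
tᵢ = 2·58.0·2406.2/(482·2454) = 0.23598 s.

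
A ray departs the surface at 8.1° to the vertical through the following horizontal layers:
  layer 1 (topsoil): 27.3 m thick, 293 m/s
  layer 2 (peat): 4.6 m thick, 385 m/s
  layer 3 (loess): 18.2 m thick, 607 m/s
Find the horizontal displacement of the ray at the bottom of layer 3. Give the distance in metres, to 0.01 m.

Ray parameter p = sin 8.1° / 293 m/s = 4.8089e-04 s/m.
Layer 1: θ = 8.10°; offset = 27.3·tan 8.10° = 3.8854 m.
Layer 2: sin θ = p·385 = 0.1851 → θ = 10.67°; offset = 4.6·tan 10.67° = 0.8666 m.
Layer 3: sin θ = p·607 = 0.2919 → θ = 16.97°; offset = 18.2·tan 16.97° = 5.5545 m.
Σ offsets = 10.3065 m.

10.31 m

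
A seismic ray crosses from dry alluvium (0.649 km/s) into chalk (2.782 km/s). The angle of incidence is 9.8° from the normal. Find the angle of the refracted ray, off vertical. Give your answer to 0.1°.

sin θ₁/V₁ = sin θ₂/V₂ ⇒ sin θ₂ = 2.782·sin 9.8°/0.649 = 2.782·0.1702/0.649 = 0.7296.
θ₂ = arcsin 0.7296 = 46.85° from the normal.

46.9°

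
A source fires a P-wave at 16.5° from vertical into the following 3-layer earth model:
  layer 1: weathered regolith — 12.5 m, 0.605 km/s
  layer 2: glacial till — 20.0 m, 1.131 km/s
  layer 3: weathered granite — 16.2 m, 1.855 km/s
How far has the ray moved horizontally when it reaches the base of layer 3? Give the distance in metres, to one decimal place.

Apply Snell's law at each interface; in layer i the horizontal offset is hᵢ·tan θᵢ.
Layer 1: θ = 16.50°; offset = 12.5·tan 16.50° = 3.703 m.
Layer 2: sin θ = 1.131·sin 16.5°/0.605 = 0.5309, θ = 32.07°; offset = 20.0·tan 32.07° = 12.531 m.
Layer 3: sin θ = 1.855·sin 16.5°/0.605 = 0.8708, θ = 60.55°; offset = 16.2·tan 60.55° = 28.697 m.
Summing the layer offsets gives 44.931 m.

44.9 m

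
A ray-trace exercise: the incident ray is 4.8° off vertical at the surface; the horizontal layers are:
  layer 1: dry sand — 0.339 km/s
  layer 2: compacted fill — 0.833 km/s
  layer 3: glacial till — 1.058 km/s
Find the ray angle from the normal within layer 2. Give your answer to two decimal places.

Snell's law across each interface conserves sin θ / V, so sin θ_2 = V_2·sin θ₁/V₁.
sin θ_2 = 0.833 × sin 4.8° / 0.339 = 0.2056.
θ_2 = arcsin 0.2056 = 11.87°.

11.87°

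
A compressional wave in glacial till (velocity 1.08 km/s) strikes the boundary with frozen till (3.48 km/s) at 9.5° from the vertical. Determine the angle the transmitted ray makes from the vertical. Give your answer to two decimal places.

sin θ₁/V₁ = sin θ₂/V₂ ⇒ sin θ₂ = 3.48·sin 9.5°/1.08 = 3.48·0.1650/1.08 = 0.5318.
θ₂ = arcsin 0.5318 = 32.13° from the normal.

32.13°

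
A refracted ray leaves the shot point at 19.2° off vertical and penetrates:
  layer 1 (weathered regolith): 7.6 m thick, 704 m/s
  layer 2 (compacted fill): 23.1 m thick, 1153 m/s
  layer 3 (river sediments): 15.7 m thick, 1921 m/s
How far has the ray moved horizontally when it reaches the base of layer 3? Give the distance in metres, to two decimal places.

49.34 m

Apply Snell's law at each interface; in layer i the horizontal offset is hᵢ·tan θᵢ.
Layer 1: θ = 19.20°; offset = 7.6·tan 19.20° = 2.6466 m.
Layer 2: sin θ = 1153·sin 19.2°/704 = 0.5386, θ = 32.59°; offset = 23.1·tan 32.59° = 14.7670 m.
Layer 3: sin θ = 1921·sin 19.2°/704 = 0.8974, θ = 63.82°; offset = 15.7·tan 63.82° = 31.9281 m.
Summing the layer offsets gives 49.3417 m.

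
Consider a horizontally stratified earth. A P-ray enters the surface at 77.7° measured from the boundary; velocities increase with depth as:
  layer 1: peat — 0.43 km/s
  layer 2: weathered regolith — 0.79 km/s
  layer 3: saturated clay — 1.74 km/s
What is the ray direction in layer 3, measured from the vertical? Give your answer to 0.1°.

From the normal: θ₁ = 90° − 77.7° = 12.3°.
Snell's law across each interface conserves sin θ / V, so sin θ_3 = V_3·sin θ₁/V₁.
sin θ_3 = 1.74 × sin 12.3° / 0.43 = 0.8620.
θ_3 = 59.55° from the vertical.

59.5°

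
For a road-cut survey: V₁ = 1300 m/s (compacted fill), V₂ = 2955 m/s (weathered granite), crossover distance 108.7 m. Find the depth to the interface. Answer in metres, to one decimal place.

x_cross = 2h·√((V₂+V₁)/(V₂−V₁)) → h = x_cross / (2·√((V₂+V₁)/(V₂−V₁))).
√((V₂+V₁)/(V₂−V₁)) = √((2955+1300)/(2955−1300)) = 1.6034.
h = 108.7 / (2·1.6034) = 33.90 m.

33.9 m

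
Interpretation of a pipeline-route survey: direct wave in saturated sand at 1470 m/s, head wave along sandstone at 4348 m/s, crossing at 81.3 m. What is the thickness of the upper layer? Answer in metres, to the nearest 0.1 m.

x_cross = 2h·√((V₂+V₁)/(V₂−V₁)) → h = x_cross / (2·√((V₂+V₁)/(V₂−V₁))).
√((V₂+V₁)/(V₂−V₁)) = √((4348+1470)/(4348−1470)) = 1.4218.
h = 81.3 / (2·1.4218) = 28.59 m.

28.6 m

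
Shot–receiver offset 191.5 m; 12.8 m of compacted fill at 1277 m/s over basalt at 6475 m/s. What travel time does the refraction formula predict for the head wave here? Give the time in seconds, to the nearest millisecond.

0.049 s

t = x/V₂ + 2h·√(V₂²−V₁²)/(V₁V₂).
√(V₂²−V₁²) = √(6475²−1277²) = 6347.8 m/s; delay term = 2·12.8·6347.8/(1277·6475) = 0.01965 s.
t = 191.5/6475 + 0.01965 = 0.04923 s.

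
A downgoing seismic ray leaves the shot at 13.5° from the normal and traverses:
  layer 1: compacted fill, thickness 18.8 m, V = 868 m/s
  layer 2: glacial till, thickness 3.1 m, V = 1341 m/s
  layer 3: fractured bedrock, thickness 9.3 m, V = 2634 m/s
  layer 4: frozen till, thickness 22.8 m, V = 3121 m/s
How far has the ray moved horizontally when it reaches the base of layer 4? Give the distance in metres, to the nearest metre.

Ray parameter p = sin 13.5° / 868 m/s = 2.6895e-04 s/m.
Layer 1: θ = 13.50°; offset = 18.8·tan 13.50° = 4.513 m.
Layer 2: sin θ = p·1341 = 0.3607 → θ = 21.14°; offset = 3.1·tan 21.14° = 1.199 m.
Layer 3: sin θ = p·2634 = 0.7084 → θ = 45.11°; offset = 9.3·tan 45.11° = 9.334 m.
Layer 4: sin θ = p·3121 = 0.8394 → θ = 57.07°; offset = 22.8·tan 57.07° = 35.210 m.
Total horizontal offset = 50.256 m.

50 m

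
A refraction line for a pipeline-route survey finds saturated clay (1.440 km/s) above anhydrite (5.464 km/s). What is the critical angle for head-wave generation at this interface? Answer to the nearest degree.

At critical incidence the refracted ray runs along the interface (θ₂ = 90°), so sin θ_c = V₁/V₂.
θ_c = arcsin(1.440/5.464) = arcsin 0.2635 = 15.28°.

15°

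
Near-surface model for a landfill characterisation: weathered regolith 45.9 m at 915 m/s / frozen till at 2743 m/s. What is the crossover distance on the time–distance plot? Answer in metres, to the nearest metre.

x_cross = 2h·√((V₂+V₁)/(V₂−V₁)).
(V₂+V₁)/(V₂−V₁) = (2743+915)/(2743−915) = 2.0011; √ = 1.4146.
x_cross = 2·45.9·1.4146 = 129.86 m.

130 m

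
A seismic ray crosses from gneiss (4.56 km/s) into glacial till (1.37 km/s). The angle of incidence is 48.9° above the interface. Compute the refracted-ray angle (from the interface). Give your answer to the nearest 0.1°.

78.6°

Angle from the normal: 90° − 48.9° = 41.1°.
Snell's law: sin θ₂ = (V₂/V₁)·sin θ₁ = (1.37/4.56)·sin 41.1° = 0.1975.
θ₂ = sin⁻¹(0.1975) = 11.39° (from vertical).
From the interface: 90° − 11.39° = 78.61°.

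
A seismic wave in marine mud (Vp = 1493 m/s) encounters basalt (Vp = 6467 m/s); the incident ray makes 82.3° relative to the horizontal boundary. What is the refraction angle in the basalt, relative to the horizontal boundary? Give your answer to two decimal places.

Convert to the normal: θ₁ = 90° − 82.3° = 7.7°.
Snell's law: sin θ₂ = (V₂/V₁)·sin θ₁ = (6467/1493)·sin 7.7° = 0.5804.
θ₂ = arcsin 0.5804 = 35.48° from the normal.
From the interface: 90° − 35.48° = 54.52°.

54.52°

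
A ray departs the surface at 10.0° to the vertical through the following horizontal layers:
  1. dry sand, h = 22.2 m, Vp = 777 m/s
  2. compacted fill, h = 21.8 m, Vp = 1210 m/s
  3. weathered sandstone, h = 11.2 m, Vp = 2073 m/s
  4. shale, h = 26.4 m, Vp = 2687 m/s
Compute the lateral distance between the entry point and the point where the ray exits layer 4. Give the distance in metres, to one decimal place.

Ray parameter p = sin 10.0° / 777 m/s = 2.2349e-04 s/m.
Layer 1: θ = 10.00°; offset = 22.2·tan 10.00° = 3.914 m.
Layer 2: sin θ = p·1210 = 0.2704 → θ = 15.69°; offset = 21.8·tan 15.69° = 6.123 m.
Layer 3: sin θ = p·2073 = 0.4633 → θ = 27.60°; offset = 11.2·tan 27.60° = 5.855 m.
Layer 4: sin θ = p·2687 = 0.6005 → θ = 36.91°; offset = 26.4·tan 36.91° = 19.826 m.
Total horizontal offset = 35.719 m.

35.7 m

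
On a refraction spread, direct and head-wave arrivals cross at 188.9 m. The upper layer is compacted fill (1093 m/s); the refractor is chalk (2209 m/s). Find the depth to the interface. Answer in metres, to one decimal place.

x_cross = 2h·√((V₂+V₁)/(V₂−V₁)) → h = x_cross / (2·√((V₂+V₁)/(V₂−V₁))).
√((V₂+V₁)/(V₂−V₁)) = √((2209+1093)/(2209−1093)) = 1.7201.
h = 188.9 / (2·1.7201) = 54.91 m.

54.9 m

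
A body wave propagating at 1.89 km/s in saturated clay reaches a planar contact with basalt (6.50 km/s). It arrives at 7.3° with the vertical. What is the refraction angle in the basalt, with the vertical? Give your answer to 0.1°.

sin θ₁/V₁ = sin θ₂/V₂ ⇒ sin θ₂ = 6.50·sin 7.3°/1.89 = 6.50·0.1271/1.89 = 0.4370.
θ₂ = sin⁻¹(0.4370) = 25.91° (from vertical).

25.9°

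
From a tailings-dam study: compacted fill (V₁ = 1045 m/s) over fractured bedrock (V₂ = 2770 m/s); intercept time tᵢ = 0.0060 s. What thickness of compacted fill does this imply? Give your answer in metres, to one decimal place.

θ_c = arcsin(1045/2770) = 22.16°; cos θ_c = 0.9261.
tᵢ = 2h cos θ_c/V₁ ⇒ h = tᵢ·V₁/(2 cos θ_c) = 0.006·1045/(2·0.9261) = 3.39 m.

3.4 m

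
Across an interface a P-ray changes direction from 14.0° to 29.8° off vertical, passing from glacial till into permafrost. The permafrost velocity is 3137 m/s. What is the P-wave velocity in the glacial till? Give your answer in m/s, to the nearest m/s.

1527 m/s

Snell's law: sin 14.0°/V₁ = sin 29.8°/V₂.
V₁ = V₂·sin 14.0°/sin 29.8° = 3137 × 0.4868 = 1527.06 m/s.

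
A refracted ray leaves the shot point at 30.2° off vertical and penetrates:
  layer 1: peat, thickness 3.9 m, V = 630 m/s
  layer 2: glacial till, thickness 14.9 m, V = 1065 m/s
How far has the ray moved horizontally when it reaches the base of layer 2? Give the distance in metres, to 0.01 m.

Apply Snell's law at each interface; in layer i the horizontal offset is hᵢ·tan θᵢ.
Layer 1: θ = 30.20°; offset = 3.9·tan 30.20° = 2.2699 m.
Layer 2: sin θ = 1065·sin 30.2°/630 = 0.8503, θ = 58.25°; offset = 14.9·tan 58.25° = 24.0772 m.
Summing the layer offsets gives 26.3471 m.

26.35 m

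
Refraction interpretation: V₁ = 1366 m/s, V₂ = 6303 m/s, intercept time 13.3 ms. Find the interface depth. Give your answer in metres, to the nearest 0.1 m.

θ_c = arcsin(1366/6303) = 12.52°; cos θ_c = 0.9762.
tᵢ = 2h cos θ_c/V₁ ⇒ h = tᵢ·V₁/(2 cos θ_c) = 0.0133·1366/(2·0.9762) = 9.31 m.

9.3 m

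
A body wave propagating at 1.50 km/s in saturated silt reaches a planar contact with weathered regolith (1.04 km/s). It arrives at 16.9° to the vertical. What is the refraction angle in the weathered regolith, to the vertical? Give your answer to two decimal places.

Snell's law: sin θ₂ = (V₂/V₁)·sin θ₁ = (1.04/1.50)·sin 16.9° = 0.2016.
θ₂ = sin⁻¹(0.2016) = 11.63° (from vertical).

11.63°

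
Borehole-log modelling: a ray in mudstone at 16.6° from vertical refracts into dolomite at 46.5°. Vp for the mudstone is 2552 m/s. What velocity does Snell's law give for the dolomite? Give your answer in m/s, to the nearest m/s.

sin 16.6° = 0.2857; sin 46.5° = 0.7254.
V₂ = V₁·(sin θ₂/sin θ₁) = 2552·(0.7254/0.2857) = 6479.63 m/s.

6480 m/s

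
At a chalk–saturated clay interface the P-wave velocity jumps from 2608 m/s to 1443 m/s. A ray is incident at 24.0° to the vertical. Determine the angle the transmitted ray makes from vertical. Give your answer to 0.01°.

13.01°

sin θ₁/V₁ = sin θ₂/V₂ ⇒ sin θ₂ = 1443·sin 24.0°/2608 = 1443·0.4067/2608 = 0.2250.
θ₂ = sin⁻¹(0.2250) = 13.01° (from vertical).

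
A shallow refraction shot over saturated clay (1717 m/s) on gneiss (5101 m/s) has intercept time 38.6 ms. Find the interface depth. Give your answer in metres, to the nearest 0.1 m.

θ_c = arcsin(1717/5101) = 19.67°; cos θ_c = 0.9416.
tᵢ = 2h cos θ_c/V₁ ⇒ h = tᵢ·V₁/(2 cos θ_c) = 0.0386·1717/(2·0.9416) = 35.19 m.

35.2 m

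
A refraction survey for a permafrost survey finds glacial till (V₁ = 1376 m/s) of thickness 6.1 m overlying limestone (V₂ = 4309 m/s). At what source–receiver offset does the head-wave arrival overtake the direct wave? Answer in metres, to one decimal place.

17.0 m

θ_c = arcsin(1376/4309) = 18.62°, so cos θ_c = 0.9476 and tᵢ = 2h cos θ_c/V₁ = 0.0084 s.
At crossover x/V₁ = x/V₂ + tᵢ ⇒ x = tᵢ/(1/V₁ − 1/V₂) = 0.00840/(7.2674e-04 − 2.3207e-04) = 16.99 m.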